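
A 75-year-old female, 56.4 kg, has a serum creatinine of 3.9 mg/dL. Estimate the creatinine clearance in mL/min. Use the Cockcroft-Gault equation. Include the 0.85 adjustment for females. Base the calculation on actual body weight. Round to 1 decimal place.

11.1 mL/min

CrCl = (140 − 75) × 56.4 / (72 × 3.9) × 0.85 = 3666.0 / 280.80 × 0.85 ≈ 11.1 mL/min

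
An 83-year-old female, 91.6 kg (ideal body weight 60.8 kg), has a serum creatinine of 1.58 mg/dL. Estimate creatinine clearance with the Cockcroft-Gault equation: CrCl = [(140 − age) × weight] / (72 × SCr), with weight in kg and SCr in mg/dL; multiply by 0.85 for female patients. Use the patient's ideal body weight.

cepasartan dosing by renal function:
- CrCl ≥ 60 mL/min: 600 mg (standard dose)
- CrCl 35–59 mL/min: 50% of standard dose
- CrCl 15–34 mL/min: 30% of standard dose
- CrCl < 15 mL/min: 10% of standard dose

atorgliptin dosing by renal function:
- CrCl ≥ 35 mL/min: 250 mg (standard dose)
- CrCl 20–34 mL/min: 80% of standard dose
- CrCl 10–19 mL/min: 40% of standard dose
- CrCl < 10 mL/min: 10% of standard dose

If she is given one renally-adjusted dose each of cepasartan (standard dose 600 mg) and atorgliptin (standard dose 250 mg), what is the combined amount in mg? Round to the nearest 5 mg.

CrCl = (140 − 83) × 60.8 / (72 × 1.58) × 0.85 = 3465.6 / 113.76 × 0.85 ≈ 25.9 mL/min
CrCl ≈ 26 mL/min.
cepasartan: 15–34 mL/min → 30% of 600 mg = 180 mg.
atorgliptin: 20–34 mL/min → 80% of 250 mg = 200 mg.
Total = 180 + 200 = 380 mg.

380 mg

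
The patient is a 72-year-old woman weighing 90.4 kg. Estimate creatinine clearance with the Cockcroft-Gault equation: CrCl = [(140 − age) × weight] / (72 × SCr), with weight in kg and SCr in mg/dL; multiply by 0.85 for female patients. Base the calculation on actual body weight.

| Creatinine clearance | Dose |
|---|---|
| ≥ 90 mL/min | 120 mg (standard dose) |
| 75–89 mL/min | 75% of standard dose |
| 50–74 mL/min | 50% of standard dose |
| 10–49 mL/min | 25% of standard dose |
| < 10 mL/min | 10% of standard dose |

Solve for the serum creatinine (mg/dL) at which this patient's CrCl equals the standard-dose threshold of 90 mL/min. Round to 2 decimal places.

Standard dose requires CrCl ≥ 90 mL/min.
Set (140 − 72) × 90.4 × 0.85 / (72 × SCr) = 90
SCr = (140 − 72) × 90.4 × 0.85 / (72 × 90) = 0.806 mg/dL

0.81 mg/dL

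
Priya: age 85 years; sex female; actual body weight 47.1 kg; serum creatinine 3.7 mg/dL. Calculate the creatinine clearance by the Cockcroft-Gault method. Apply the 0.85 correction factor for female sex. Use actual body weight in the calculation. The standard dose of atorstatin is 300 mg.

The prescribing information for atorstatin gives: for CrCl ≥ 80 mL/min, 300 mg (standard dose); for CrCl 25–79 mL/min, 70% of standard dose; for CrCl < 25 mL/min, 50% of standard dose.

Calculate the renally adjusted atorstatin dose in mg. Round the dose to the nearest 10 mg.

150 mg

CrCl = (140 − 85) × 47.1 / (72 × 3.7) × 0.85 = 2590.5 / 266.40 × 0.85 ≈ 8.3 mL/min
CrCl ≈ 8 mL/min → bracket < 25 mL/min.
50% of 300 mg = 150 mg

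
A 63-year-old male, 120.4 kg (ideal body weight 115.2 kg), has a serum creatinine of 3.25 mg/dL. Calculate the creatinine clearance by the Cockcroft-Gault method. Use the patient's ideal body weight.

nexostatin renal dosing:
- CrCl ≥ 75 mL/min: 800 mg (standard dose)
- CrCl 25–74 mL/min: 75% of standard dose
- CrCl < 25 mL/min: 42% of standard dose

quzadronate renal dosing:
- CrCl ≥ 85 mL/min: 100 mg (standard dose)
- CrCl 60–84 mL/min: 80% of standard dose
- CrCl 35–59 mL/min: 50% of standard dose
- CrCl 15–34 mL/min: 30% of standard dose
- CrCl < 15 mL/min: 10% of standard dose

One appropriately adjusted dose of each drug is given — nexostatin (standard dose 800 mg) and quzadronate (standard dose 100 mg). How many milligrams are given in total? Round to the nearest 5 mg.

650 mg

CrCl = (140 − 63) × 115.2 / (72 × 3.25) = 8870.4 / 234.00 ≈ 37.9 mL/min
CrCl ≈ 38 mL/min.
nexostatin: 25–74 mL/min → 75% of 800 mg = 600 mg.
quzadronate: 35–59 mL/min → 50% of 100 mg = 50 mg.
Total = 600 + 50 = 650 mg.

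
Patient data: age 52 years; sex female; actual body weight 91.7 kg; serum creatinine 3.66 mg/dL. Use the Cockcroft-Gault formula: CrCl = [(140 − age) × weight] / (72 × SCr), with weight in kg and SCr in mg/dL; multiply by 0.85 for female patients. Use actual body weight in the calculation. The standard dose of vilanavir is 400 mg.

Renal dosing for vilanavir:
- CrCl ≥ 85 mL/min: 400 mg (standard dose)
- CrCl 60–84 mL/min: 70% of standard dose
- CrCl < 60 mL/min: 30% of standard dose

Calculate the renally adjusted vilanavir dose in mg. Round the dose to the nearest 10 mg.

120 mg

CrCl = (140 − 52) × 91.7 / (72 × 3.66) × 0.85 = 8069.6 / 263.52 × 0.85 ≈ 26.0 mL/min
CrCl ≈ 26 mL/min → bracket < 60 mL/min.
30% of 400 mg = 120 mg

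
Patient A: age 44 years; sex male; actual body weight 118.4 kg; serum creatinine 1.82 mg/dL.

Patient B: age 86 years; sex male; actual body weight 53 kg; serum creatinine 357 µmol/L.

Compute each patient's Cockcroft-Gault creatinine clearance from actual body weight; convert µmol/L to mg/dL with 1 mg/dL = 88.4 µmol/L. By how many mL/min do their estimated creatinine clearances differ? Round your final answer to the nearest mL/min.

Patient A: CrCl = (140 − 44) × 118.4 / (72 × 1.82) = 11366.4 / 131.04 ≈ 86.7 mL/min
Patient B: SCr = 357 / 88.4 = 4.038 mg/dL
Patient B: CrCl = (140 − 86) × 53 / (72 × 4.038) = 2862.0 / 290.74 ≈ 9.8 mL/min
|86.7 − 9.8| = 76.9 mL/min

77 mL/min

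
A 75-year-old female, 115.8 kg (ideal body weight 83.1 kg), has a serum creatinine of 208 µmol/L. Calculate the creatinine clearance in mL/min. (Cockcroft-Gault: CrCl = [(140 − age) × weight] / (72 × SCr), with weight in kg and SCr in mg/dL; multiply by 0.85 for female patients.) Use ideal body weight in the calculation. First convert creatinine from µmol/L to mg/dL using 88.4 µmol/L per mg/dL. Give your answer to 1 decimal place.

SCr = 208 / 88.4 = 2.353 mg/dL
CrCl = (140 − 75) × 83.1 / (72 × 2.353) × 0.85 = 5401.5 / 169.42 × 0.85 ≈ 27.1 mL/min

27.1 mL/min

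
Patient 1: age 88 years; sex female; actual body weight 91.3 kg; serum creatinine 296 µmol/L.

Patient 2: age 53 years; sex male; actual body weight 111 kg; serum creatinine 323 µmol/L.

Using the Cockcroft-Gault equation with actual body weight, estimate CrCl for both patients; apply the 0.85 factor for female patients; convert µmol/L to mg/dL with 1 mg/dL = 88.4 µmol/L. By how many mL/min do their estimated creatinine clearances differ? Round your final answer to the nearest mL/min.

20 mL/min

Patient 1: SCr = 296 / 88.4 = 3.348 mg/dL
Patient 1: CrCl = (140 − 88) × 91.3 / (72 × 3.348) × 0.85 = 4747.6 / 241.06 × 0.85 ≈ 16.7 mL/min
Patient 2: SCr = 323 / 88.4 = 3.654 mg/dL
Patient 2: CrCl = (140 − 53) × 111 / (72 × 3.654) = 9657.0 / 263.09 ≈ 36.7 mL/min
|16.7 − 36.7| = 20.0 mL/min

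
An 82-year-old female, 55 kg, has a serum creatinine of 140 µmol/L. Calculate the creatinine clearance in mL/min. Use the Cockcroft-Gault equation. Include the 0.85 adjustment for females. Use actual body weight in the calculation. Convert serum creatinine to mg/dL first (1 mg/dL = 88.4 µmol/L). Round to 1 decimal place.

23.8 mL/min

SCr = 140 / 88.4 = 1.584 mg/dL
CrCl = (140 − 82) × 55 / (72 × 1.584) × 0.85 = 3190.0 / 114.05 × 0.85 ≈ 23.8 mL/min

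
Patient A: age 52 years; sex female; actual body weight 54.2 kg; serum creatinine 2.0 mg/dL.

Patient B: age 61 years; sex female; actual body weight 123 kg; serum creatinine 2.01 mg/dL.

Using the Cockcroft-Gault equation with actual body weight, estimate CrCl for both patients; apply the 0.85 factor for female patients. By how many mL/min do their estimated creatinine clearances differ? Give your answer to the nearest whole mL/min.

29 mL/min

Patient A: CrCl = (140 − 52) × 54.2 / (72 × 2) × 0.85 = 4769.6 / 144.00 × 0.85 ≈ 28.2 mL/min
Patient B: CrCl = (140 − 61) × 123 / (72 × 2.01) × 0.85 = 9717.0 / 144.72 × 0.85 ≈ 57.1 mL/min
|28.2 − 57.1| = 28.9 mL/min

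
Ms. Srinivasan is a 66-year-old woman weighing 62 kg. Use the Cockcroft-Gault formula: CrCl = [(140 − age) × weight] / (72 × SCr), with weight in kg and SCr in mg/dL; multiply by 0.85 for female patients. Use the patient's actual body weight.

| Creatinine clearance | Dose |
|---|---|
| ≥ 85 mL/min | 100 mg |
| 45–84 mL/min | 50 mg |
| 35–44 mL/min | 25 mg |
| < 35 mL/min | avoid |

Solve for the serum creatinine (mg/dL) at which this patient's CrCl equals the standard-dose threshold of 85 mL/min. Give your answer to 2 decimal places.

Standard dose requires CrCl ≥ 85 mL/min.
Set (140 − 66) × 62 × 0.85 / (72 × SCr) = 85
SCr = (140 − 66) × 62 × 0.85 / (72 × 85) = 0.637 mg/dL

0.64 mg/dL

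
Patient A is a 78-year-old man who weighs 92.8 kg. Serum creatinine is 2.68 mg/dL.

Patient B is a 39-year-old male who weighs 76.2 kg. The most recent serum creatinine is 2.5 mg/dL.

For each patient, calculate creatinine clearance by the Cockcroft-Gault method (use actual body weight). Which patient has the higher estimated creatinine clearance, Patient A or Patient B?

Patient B

Patient A: CrCl = (140 − 78) × 92.8 / (72 × 2.68) = 5753.6 / 192.96 ≈ 29.8 mL/min
Patient B: CrCl = (140 − 39) × 76.2 / (72 × 2.5) = 7696.2 / 180.00 ≈ 42.8 mL/min
29.8 vs 42.8 mL/min → Patient B is higher.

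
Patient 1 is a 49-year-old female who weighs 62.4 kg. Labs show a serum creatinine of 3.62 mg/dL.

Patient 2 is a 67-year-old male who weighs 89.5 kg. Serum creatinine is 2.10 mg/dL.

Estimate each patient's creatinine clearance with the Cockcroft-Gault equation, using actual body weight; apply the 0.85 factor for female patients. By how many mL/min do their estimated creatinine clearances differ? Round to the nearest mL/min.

Patient 1: CrCl = (140 − 49) × 62.4 / (72 × 3.62) × 0.85 = 5678.4 / 260.64 × 0.85 ≈ 18.5 mL/min
Patient 2: CrCl = (140 − 67) × 89.5 / (72 × 2.1) = 6533.5 / 151.20 ≈ 43.2 mL/min
|18.5 − 43.2| = 24.7 mL/min

25 mL/min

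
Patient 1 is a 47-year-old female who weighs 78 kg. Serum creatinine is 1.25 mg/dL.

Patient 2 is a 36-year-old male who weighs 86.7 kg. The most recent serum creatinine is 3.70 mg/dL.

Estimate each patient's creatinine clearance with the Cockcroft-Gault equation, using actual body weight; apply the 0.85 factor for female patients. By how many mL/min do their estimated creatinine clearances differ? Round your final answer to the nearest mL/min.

35 mL/min

Patient 1: CrCl = (140 − 47) × 78 / (72 × 1.25) × 0.85 = 7254.0 / 90.00 × 0.85 ≈ 68.5 mL/min
Patient 2: CrCl = (140 − 36) × 86.7 / (72 × 3.7) = 9016.8 / 266.40 ≈ 33.8 mL/min
|68.5 − 33.8| = 34.7 mL/min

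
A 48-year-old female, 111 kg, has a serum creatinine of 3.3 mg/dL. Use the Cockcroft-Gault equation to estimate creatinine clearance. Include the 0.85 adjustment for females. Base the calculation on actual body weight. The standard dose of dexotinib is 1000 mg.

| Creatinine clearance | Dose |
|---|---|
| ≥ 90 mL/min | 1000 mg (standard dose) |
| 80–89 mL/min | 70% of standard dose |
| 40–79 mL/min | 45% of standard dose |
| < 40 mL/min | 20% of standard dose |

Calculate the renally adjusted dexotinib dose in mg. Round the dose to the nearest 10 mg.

CrCl = (140 − 48) × 111 / (72 × 3.3) × 0.85 = 10212.0 / 237.60 × 0.85 ≈ 36.5 mL/min
CrCl ≈ 37 mL/min → bracket < 40 mL/min.
20% of 1000 mg = 200 mg

200 mg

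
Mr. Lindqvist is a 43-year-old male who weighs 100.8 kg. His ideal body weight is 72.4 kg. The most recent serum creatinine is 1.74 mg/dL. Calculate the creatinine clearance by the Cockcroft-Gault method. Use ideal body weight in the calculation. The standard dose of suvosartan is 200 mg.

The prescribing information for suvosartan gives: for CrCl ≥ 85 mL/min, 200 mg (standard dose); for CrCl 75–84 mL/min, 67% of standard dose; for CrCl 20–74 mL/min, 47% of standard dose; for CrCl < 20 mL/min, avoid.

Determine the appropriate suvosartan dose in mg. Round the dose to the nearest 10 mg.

CrCl = (140 − 43) × 72.4 / (72 × 1.74) = 7022.8 / 125.28 ≈ 56.1 mL/min
CrCl ≈ 56 mL/min → bracket 20–74 mL/min.
47% of 200 mg = 94 mg → 90 mg

90 mg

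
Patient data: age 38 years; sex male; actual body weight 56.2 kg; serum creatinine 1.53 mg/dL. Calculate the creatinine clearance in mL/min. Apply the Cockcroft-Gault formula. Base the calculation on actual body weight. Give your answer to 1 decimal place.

CrCl = (140 − 38) × 56.2 / (72 × 1.53) = 5732.4 / 110.16 ≈ 52.0 mL/min

52.0 mL/min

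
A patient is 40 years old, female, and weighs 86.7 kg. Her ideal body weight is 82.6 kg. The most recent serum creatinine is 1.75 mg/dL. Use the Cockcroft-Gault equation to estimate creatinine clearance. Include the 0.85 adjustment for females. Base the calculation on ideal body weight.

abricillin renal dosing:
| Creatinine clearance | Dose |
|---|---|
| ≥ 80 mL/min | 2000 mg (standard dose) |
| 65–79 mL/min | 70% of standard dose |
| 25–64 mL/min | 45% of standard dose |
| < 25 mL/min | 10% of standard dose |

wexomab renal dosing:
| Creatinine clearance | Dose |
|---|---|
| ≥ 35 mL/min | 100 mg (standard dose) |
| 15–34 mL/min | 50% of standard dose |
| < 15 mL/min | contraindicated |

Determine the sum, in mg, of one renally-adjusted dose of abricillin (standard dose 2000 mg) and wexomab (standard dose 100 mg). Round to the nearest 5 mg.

1000 mg

CrCl = (140 − 40) × 82.6 / (72 × 1.75) × 0.85 = 8260.0 / 126.00 × 0.85 ≈ 55.7 mL/min
CrCl ≈ 56 mL/min.
abricillin: 25–64 mL/min → 45% of 2000 mg = 900 mg.
wexomab: ≥ 35 mL/min → 100% of 100 mg = 100 mg.
Total = 900 + 100 = 1000 mg.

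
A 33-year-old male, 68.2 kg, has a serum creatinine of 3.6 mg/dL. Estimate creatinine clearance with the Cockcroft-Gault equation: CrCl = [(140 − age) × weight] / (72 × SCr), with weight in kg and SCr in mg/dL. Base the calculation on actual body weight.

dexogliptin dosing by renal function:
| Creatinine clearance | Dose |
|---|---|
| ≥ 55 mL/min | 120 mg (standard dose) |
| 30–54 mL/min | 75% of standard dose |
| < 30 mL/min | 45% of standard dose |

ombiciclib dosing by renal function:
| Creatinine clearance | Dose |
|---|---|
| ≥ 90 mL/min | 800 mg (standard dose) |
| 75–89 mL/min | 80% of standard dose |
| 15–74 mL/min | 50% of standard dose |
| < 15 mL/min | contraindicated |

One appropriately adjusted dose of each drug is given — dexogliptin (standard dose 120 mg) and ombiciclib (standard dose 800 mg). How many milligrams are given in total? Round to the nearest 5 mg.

CrCl = (140 − 33) × 68.2 / (72 × 3.6) = 7297.4 / 259.20 ≈ 28.2 mL/min
CrCl ≈ 28 mL/min.
dexogliptin: < 30 mL/min → 45% of 120 mg = 54 mg.
ombiciclib: 15–74 mL/min → 50% of 800 mg = 400 mg.
Total = 54 + 400 = 454 mg.

455 mg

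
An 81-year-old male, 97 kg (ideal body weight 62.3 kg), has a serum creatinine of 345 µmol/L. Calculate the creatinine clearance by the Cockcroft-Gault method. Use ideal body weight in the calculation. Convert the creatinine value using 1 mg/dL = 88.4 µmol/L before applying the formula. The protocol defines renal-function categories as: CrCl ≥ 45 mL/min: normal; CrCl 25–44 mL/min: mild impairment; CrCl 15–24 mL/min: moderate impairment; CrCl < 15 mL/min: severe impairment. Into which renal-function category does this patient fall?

severe impairment

SCr = 345 / 88.4 = 3.903 mg/dL
CrCl = (140 − 81) × 62.3 / (72 × 3.903) = 3675.7 / 281.02 ≈ 13.1 mL/min
13 mL/min falls in the 'severe impairment' range.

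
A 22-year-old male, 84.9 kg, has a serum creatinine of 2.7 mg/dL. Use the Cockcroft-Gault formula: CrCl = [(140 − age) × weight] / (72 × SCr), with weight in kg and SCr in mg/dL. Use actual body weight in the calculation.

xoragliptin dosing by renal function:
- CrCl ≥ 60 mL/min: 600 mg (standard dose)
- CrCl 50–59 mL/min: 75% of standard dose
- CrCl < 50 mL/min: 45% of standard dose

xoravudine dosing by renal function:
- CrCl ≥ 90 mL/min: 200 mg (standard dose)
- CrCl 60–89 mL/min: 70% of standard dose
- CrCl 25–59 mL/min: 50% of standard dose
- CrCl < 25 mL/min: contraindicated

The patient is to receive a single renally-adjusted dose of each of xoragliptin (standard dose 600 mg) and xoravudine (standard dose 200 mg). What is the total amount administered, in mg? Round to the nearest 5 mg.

CrCl = (140 − 22) × 84.9 / (72 × 2.7) = 10018.2 / 194.40 ≈ 51.5 mL/min
CrCl ≈ 52 mL/min.
xoragliptin: 50–59 mL/min → 75% of 600 mg = 450 mg.
xoravudine: 25–59 mL/min → 50% of 200 mg = 100 mg.
Total = 450 + 100 = 550 mg.

550 mg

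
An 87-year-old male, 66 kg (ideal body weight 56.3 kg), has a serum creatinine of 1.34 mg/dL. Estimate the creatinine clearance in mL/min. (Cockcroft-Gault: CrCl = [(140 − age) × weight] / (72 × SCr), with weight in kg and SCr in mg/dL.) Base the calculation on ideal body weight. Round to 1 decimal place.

CrCl = (140 − 87) × 56.3 / (72 × 1.34) = 2983.9 / 96.48 ≈ 30.9 mL/min

30.9 mL/min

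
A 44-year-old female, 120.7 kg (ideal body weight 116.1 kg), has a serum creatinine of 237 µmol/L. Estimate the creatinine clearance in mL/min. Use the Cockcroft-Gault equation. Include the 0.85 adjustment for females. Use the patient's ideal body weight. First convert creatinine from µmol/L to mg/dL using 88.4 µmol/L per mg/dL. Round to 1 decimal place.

49.1 mL/min

SCr = 237 / 88.4 = 2.681 mg/dL
CrCl = (140 − 44) × 116.1 / (72 × 2.681) × 0.85 = 11145.6 / 193.03 × 0.85 ≈ 49.1 mL/min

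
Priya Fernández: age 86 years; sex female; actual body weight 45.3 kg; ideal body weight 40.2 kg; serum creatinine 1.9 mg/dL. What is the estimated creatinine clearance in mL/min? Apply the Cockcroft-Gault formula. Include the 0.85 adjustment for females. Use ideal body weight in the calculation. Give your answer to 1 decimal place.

13.5 mL/min

CrCl = (140 − 86) × 40.2 / (72 × 1.9) × 0.85 = 2170.8 / 136.80 × 0.85 ≈ 13.5 mL/min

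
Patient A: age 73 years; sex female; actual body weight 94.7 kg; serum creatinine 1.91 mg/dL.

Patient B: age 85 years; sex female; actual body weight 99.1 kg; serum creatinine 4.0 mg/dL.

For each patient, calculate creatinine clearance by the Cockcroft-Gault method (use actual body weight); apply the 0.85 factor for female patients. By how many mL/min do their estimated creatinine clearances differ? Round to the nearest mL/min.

23 mL/min

Patient A: CrCl = (140 − 73) × 94.7 / (72 × 1.91) × 0.85 = 6344.9 / 137.52 × 0.85 ≈ 39.2 mL/min
Patient B: CrCl = (140 − 85) × 99.1 / (72 × 4) × 0.85 = 5450.5 / 288.00 × 0.85 ≈ 16.1 mL/min
|39.2 − 16.1| = 23.1 mL/min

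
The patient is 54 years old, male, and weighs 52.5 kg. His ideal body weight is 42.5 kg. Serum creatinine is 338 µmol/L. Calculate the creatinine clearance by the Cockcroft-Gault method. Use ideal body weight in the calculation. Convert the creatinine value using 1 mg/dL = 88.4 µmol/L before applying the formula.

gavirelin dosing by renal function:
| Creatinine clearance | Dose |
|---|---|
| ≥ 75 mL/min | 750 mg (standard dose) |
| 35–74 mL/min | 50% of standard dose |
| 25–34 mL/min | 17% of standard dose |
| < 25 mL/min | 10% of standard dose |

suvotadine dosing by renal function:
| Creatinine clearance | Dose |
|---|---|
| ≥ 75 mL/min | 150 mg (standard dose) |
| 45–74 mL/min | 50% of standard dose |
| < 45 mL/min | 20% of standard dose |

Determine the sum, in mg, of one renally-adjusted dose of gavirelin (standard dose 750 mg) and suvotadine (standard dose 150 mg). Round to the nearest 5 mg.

SCr = 338 / 88.4 = 3.824 mg/dL
CrCl = (140 − 54) × 42.5 / (72 × 3.824) = 3655.0 / 275.33 ≈ 13.3 mL/min
CrCl ≈ 13 mL/min.
gavirelin: < 25 mL/min → 10% of 750 mg = 75 mg.
suvotadine: < 45 mL/min → 20% of 150 mg = 30 mg.
Total = 75 + 30 = 105 mg.

105 mg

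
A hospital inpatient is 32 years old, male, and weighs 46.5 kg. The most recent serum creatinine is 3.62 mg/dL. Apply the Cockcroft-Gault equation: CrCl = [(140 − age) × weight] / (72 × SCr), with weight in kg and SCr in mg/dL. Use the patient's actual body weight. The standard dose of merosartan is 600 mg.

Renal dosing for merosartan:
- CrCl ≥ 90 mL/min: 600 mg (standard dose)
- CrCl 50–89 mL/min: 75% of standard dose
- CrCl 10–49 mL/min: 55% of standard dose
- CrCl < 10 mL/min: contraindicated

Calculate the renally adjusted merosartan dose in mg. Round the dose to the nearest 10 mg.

CrCl = (140 − 32) × 46.5 / (72 × 3.62) = 5022.0 / 260.64 ≈ 19.3 mL/min
CrCl ≈ 19 mL/min → bracket 10–49 mL/min.
55% of 600 mg = 330 mg

330 mg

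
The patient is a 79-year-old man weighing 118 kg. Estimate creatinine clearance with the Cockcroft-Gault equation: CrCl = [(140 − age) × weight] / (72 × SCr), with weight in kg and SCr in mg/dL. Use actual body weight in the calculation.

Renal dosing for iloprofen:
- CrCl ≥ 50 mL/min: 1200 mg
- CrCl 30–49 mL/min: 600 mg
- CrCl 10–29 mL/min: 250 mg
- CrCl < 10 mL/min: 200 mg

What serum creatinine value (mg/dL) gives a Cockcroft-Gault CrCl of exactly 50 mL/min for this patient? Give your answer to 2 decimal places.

2.00 mg/dL

Standard dose requires CrCl ≥ 50 mL/min.
Set (140 − 79) × 118 / (72 × SCr) = 50
SCr = (140 − 79) × 118 / (72 × 50) = 1.999 mg/dL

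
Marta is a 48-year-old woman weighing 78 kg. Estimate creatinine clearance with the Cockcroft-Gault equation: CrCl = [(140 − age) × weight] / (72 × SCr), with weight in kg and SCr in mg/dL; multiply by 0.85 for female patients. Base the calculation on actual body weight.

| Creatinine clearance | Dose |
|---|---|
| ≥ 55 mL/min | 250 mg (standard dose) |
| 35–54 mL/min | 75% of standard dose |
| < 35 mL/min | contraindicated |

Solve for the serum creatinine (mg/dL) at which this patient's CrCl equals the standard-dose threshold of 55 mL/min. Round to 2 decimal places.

Standard dose requires CrCl ≥ 55 mL/min.
Set (140 − 48) × 78 × 0.85 / (72 × SCr) = 55
SCr = (140 − 48) × 78 × 0.85 / (72 × 55) = 1.540 mg/dL

1.54 mg/dL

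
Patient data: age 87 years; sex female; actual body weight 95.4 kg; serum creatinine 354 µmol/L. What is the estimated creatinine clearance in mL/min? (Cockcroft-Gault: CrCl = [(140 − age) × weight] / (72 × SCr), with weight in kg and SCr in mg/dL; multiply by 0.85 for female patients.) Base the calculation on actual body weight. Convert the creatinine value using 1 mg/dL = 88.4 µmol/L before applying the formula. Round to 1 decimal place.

SCr = 354 / 88.4 = 4.005 mg/dL
CrCl = (140 − 87) × 95.4 / (72 × 4.005) × 0.85 = 5056.2 / 288.36 × 0.85 ≈ 14.9 mL/min

14.9 mL/min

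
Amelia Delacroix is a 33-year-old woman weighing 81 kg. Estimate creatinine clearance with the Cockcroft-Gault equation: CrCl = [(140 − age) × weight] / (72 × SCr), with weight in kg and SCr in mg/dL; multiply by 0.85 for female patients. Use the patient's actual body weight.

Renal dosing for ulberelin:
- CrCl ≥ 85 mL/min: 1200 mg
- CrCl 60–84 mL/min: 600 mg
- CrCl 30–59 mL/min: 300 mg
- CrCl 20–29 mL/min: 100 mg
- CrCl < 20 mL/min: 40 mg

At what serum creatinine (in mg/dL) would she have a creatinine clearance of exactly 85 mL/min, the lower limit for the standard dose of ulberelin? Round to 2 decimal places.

Standard dose requires CrCl ≥ 85 mL/min.
Set (140 − 33) × 81 × 0.85 / (72 × SCr) = 85
SCr = (140 − 33) × 81 × 0.85 / (72 × 85) = 1.204 mg/dL

1.20 mg/dL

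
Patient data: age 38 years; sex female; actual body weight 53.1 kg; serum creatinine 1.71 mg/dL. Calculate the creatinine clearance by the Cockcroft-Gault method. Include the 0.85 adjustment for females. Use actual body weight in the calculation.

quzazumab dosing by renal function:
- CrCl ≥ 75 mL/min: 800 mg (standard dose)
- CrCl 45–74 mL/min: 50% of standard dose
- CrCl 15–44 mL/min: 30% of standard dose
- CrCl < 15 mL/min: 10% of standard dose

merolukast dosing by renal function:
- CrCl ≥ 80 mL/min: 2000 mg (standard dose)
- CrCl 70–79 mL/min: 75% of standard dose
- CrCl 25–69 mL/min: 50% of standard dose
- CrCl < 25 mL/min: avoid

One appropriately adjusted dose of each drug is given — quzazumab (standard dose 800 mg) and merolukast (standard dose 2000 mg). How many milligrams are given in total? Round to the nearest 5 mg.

CrCl = (140 − 38) × 53.1 / (72 × 1.71) × 0.85 = 5416.2 / 123.12 × 0.85 ≈ 37.4 mL/min
CrCl ≈ 37 mL/min.
quzazumab: 15–44 mL/min → 30% of 800 mg = 240 mg.
merolukast: 25–69 mL/min → 50% of 2000 mg = 1000 mg.
Total = 240 + 1000 = 1240 mg.

1240 mg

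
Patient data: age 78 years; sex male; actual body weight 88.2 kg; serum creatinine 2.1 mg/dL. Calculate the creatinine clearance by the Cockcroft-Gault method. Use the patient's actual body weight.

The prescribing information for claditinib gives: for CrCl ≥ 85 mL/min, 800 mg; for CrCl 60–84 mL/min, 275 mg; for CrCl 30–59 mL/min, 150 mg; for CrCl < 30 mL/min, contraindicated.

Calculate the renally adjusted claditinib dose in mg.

CrCl = (140 − 78) × 88.2 / (72 × 2.1) = 5468.4 / 151.20 ≈ 36.2 mL/min
CrCl ≈ 36 mL/min → bracket 30–59 mL/min.
Dose for this bracket: 150 mg.

150 mg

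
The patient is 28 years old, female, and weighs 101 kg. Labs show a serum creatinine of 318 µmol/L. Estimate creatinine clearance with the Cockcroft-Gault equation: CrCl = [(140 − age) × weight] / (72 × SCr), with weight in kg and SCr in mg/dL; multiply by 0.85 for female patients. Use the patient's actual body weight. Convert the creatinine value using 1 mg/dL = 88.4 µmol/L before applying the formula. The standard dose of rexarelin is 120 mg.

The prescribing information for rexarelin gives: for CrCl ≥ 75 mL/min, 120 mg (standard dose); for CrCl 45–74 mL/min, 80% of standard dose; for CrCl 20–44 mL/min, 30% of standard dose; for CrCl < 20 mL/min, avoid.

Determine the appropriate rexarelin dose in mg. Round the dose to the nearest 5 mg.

SCr = 318 / 88.4 = 3.597 mg/dL
CrCl = (140 − 28) × 101 / (72 × 3.597) × 0.85 = 11312.0 / 258.98 × 0.85 ≈ 37.1 mL/min
CrCl ≈ 37 mL/min → bracket 20–44 mL/min.
30% of 120 mg = 36 mg → 35 mg

35 mg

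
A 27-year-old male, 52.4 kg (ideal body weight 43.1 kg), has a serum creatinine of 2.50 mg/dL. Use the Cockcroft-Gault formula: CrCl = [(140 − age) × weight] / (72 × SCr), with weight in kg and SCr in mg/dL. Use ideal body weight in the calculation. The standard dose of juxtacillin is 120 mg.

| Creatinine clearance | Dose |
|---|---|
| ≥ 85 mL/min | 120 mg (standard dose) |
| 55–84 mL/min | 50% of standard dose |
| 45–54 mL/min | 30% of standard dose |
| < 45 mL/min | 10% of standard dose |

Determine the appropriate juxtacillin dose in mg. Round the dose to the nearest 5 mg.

CrCl = (140 − 27) × 43.1 / (72 × 2.5) = 4870.3 / 180.00 ≈ 27.1 mL/min
CrCl ≈ 27 mL/min → bracket < 45 mL/min.
10% of 120 mg = 12 mg → 10 mg

10 mg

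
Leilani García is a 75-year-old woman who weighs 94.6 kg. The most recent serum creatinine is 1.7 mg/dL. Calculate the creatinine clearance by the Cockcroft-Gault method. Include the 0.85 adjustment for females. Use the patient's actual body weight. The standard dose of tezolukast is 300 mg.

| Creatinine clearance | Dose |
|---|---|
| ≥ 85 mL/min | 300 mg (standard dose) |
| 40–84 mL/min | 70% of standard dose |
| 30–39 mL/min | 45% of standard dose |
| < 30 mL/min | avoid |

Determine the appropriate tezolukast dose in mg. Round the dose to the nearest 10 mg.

CrCl = (140 − 75) × 94.6 / (72 × 1.7) × 0.85 = 6149.0 / 122.40 × 0.85 ≈ 42.7 mL/min
CrCl ≈ 43 mL/min → bracket 40–84 mL/min.
70% of 300 mg = 210 mg

210 mg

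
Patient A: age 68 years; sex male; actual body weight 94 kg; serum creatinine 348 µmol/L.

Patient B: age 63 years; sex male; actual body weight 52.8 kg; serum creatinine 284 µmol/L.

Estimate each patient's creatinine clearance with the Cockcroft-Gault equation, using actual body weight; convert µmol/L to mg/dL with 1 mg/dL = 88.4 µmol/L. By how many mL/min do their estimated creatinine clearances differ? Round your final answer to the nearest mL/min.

6 mL/min

Patient A: SCr = 348 / 88.4 = 3.937 mg/dL
Patient A: CrCl = (140 − 68) × 94 / (72 × 3.937) = 6768.0 / 283.46 ≈ 23.9 mL/min
Patient B: SCr = 284 / 88.4 = 3.213 mg/dL
Patient B: CrCl = (140 − 63) × 52.8 / (72 × 3.213) = 4065.6 / 231.34 ≈ 17.6 mL/min
|23.9 − 17.6| = 6.3 mL/min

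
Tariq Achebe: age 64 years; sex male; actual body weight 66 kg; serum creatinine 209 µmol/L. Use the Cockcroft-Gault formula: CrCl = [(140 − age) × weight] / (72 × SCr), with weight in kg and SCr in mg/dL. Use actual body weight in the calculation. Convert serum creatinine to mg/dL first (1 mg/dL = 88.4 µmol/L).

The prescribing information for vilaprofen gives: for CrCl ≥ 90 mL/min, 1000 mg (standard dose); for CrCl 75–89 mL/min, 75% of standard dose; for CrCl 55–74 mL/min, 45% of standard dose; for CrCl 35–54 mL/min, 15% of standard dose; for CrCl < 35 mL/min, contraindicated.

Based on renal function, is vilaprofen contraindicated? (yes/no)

SCr = 209 / 88.4 = 2.364 mg/dL
CrCl = (140 − 64) × 66 / (72 × 2.364) = 5016.0 / 170.21 ≈ 29.5 mL/min
CrCl ≈ 29 mL/min, which is < 35 mL/min.

yes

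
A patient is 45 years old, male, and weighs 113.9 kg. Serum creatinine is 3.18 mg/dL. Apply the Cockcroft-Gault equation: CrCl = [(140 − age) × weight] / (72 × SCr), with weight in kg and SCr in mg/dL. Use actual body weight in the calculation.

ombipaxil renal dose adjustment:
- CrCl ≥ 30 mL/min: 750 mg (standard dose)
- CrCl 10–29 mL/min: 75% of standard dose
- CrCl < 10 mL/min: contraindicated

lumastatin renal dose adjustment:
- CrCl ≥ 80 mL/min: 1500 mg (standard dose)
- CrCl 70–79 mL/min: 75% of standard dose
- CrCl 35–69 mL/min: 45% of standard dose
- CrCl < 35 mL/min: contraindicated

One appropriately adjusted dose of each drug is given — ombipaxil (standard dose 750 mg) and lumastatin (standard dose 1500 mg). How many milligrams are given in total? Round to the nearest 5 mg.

1425 mg

CrCl = (140 − 45) × 113.9 / (72 × 3.18) = 10820.5 / 228.96 ≈ 47.3 mL/min
CrCl ≈ 47 mL/min.
ombipaxil: ≥ 30 mL/min → 100% of 750 mg = 750 mg.
lumastatin: 35–69 mL/min → 45% of 1500 mg = 675 mg.
Total = 750 + 675 = 1425 mg.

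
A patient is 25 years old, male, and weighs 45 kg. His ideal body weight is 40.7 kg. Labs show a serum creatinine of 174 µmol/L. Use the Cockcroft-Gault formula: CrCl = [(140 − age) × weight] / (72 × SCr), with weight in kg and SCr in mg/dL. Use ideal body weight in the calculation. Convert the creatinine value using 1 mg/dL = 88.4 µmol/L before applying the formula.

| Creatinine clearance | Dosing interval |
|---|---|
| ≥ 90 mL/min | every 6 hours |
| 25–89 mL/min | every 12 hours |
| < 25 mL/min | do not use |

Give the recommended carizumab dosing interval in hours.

SCr = 174 / 88.4 = 1.968 mg/dL
CrCl = (140 − 25) × 40.7 / (72 × 1.968) = 4680.5 / 141.70 ≈ 33.0 mL/min
CrCl ≈ 33 mL/min → bracket 25–89 mL/min → every 12 hours.

every 12 hours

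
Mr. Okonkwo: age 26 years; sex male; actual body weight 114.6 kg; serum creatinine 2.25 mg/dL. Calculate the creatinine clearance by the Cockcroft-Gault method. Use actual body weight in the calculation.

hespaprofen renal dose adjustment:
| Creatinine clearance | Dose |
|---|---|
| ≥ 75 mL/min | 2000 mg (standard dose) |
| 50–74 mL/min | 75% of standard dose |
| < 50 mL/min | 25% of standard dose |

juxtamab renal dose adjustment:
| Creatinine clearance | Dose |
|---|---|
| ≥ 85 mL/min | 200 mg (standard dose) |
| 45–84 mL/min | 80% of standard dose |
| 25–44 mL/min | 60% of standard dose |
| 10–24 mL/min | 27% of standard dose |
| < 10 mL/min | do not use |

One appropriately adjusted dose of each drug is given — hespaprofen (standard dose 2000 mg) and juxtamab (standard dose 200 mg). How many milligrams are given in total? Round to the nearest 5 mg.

CrCl = (140 − 26) × 114.6 / (72 × 2.25) = 13064.4 / 162.00 ≈ 80.6 mL/min
CrCl ≈ 81 mL/min.
hespaprofen: ≥ 75 mL/min → 100% of 2000 mg = 2000 mg.
juxtamab: 45–84 mL/min → 80% of 200 mg = 160 mg.
Total = 2000 + 160 = 2160 mg.

2160 mg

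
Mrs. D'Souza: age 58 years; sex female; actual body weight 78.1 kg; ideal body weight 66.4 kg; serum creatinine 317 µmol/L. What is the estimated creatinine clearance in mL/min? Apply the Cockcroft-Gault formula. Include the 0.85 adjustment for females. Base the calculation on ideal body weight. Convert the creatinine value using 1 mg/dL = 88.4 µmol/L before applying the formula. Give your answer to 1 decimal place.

17.9 mL/min

SCr = 317 / 88.4 = 3.586 mg/dL
CrCl = (140 − 58) × 66.4 / (72 × 3.586) × 0.85 = 5444.8 / 258.19 × 0.85 ≈ 17.9 mL/min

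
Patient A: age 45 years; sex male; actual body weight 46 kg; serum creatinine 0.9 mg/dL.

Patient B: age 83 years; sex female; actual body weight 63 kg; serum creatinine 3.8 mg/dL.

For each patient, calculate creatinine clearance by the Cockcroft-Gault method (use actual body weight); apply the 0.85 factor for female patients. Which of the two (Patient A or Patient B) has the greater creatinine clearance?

Patient A

Patient A: CrCl = (140 − 45) × 46 / (72 × 0.9) = 4370.0 / 64.80 ≈ 67.4 mL/min
Patient B: CrCl = (140 − 83) × 63 / (72 × 3.8) × 0.85 = 3591.0 / 273.60 × 0.85 ≈ 11.2 mL/min
67.4 vs 11.2 mL/min → Patient A is higher.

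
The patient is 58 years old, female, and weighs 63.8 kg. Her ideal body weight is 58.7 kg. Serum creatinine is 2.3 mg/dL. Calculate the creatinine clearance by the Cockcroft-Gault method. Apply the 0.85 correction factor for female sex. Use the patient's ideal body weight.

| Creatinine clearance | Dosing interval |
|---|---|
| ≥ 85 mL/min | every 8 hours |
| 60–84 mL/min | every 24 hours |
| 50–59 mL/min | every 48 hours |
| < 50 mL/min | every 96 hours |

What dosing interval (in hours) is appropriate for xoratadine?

every 96 hours

CrCl = (140 − 58) × 58.7 / (72 × 2.3) × 0.85 = 4813.4 / 165.60 × 0.85 ≈ 24.7 mL/min
CrCl ≈ 25 mL/min → bracket < 50 mL/min → every 96 hours.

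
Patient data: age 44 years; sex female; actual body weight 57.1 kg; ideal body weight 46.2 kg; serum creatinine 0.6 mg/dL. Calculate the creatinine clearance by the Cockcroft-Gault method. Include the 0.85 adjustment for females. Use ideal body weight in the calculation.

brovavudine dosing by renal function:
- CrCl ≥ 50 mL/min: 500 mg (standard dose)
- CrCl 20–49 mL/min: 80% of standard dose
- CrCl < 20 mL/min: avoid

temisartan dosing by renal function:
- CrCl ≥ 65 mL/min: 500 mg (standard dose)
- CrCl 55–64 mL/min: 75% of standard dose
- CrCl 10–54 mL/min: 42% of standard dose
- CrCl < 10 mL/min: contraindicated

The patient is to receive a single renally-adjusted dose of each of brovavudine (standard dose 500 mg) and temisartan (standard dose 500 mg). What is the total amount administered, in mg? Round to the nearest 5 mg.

1000 mg

CrCl = (140 − 44) × 46.2 / (72 × 0.6) × 0.85 = 4435.2 / 43.20 × 0.85 ≈ 87.3 mL/min
CrCl ≈ 87 mL/min.
brovavudine: ≥ 50 mL/min → 100% of 500 mg = 500 mg.
temisartan: ≥ 65 mL/min → 100% of 500 mg = 500 mg.
Total = 500 + 500 = 1000 mg.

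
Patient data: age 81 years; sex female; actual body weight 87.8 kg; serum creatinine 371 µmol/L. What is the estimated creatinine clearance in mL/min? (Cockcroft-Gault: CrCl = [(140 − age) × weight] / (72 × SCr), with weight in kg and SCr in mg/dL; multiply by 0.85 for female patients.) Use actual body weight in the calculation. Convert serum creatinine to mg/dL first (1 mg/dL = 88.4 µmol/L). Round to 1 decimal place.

SCr = 371 / 88.4 = 4.197 mg/dL
CrCl = (140 − 81) × 87.8 / (72 × 4.197) × 0.85 = 5180.2 / 302.18 × 0.85 ≈ 14.6 mL/min

14.6 mL/min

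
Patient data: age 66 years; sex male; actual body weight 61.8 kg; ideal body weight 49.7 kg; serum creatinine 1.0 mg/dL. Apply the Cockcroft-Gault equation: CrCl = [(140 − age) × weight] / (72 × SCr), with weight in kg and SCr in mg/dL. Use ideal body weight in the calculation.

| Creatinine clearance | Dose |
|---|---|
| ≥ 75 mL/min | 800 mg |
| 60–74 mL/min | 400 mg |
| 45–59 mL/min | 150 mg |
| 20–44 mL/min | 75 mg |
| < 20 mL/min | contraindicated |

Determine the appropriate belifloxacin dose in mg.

CrCl = (140 − 66) × 49.7 / (72 × 1) = 3677.8 / 72.00 ≈ 51.1 mL/min
CrCl ≈ 51 mL/min → bracket 45–59 mL/min.
Dose for this bracket: 150 mg.

150 mg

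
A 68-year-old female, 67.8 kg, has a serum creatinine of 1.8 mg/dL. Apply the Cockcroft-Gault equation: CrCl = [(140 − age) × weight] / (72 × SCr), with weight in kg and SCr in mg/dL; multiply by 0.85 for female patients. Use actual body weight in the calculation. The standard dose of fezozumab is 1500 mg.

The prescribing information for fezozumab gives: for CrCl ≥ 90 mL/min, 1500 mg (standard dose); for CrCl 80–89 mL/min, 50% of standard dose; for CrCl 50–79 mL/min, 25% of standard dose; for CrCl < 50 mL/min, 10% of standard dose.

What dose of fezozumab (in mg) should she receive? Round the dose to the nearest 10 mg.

150 mg

CrCl = (140 − 68) × 67.8 / (72 × 1.8) × 0.85 = 4881.6 / 129.60 × 0.85 ≈ 32.0 mL/min
CrCl ≈ 32 mL/min → bracket < 50 mL/min.
10% of 1500 mg = 150 mg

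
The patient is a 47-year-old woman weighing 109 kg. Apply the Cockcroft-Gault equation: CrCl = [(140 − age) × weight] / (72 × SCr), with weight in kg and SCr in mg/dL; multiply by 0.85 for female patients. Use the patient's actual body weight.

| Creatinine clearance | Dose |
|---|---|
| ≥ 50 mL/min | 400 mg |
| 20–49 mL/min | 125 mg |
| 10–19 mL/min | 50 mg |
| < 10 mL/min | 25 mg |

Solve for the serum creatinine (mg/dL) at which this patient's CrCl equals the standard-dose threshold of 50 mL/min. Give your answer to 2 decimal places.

Standard dose requires CrCl ≥ 50 mL/min.
Set (140 − 47) × 109 × 0.85 / (72 × SCr) = 50
SCr = (140 − 47) × 109 × 0.85 / (72 × 50) = 2.393 mg/dL

2.39 mg/dL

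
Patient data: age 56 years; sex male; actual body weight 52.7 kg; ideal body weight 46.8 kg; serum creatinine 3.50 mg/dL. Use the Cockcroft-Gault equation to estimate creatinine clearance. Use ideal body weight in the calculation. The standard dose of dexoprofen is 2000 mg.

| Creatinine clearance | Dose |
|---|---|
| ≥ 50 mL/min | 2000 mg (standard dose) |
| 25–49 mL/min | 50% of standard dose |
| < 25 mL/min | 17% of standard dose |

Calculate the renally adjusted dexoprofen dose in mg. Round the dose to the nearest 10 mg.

CrCl = (140 − 56) × 46.8 / (72 × 3.5) = 3931.2 / 252.00 ≈ 15.6 mL/min
CrCl ≈ 16 mL/min → bracket < 25 mL/min.
17% of 2000 mg = 340 mg

340 mg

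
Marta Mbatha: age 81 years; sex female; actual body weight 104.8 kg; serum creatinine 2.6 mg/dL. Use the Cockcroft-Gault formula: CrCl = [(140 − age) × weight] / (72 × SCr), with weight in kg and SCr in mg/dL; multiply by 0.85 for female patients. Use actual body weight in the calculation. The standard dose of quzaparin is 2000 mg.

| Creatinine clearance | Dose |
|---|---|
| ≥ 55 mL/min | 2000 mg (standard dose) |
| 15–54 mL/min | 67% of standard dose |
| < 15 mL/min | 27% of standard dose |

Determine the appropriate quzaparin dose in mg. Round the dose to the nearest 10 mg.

CrCl = (140 − 81) × 104.8 / (72 × 2.6) × 0.85 = 6183.2 / 187.20 × 0.85 ≈ 28.1 mL/min
CrCl ≈ 28 mL/min → bracket 15–54 mL/min.
67% of 2000 mg = 1340 mg

1340 mg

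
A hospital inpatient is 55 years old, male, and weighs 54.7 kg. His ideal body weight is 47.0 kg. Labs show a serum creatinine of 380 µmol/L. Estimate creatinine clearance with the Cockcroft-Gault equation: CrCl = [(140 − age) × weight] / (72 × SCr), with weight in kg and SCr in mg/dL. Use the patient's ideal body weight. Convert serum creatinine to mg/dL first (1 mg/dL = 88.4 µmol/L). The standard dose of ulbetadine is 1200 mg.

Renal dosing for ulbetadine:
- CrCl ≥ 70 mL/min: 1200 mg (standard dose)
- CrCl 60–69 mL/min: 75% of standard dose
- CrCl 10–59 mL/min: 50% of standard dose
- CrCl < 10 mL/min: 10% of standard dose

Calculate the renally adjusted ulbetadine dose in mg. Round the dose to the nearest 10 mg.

600 mg

SCr = 380 / 88.4 = 4.299 mg/dL
CrCl = (140 − 55) × 47 / (72 × 4.299) = 3995.0 / 309.53 ≈ 12.9 mL/min
CrCl ≈ 13 mL/min → bracket 10–59 mL/min.
50% of 1200 mg = 600 mg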